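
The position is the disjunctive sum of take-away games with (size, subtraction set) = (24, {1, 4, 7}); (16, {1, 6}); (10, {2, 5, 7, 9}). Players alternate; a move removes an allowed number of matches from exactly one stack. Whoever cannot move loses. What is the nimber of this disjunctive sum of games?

Stack A, S = {1, 4, 7}:
n :  0  1  2  3  4  5  6  7  8  9 10 11 12 13 14 15 16 17 18 19 20 21 22 23 24
G :  0  1  0  1  2  0  1  2  0  1  0  1  2  0  1  2  0  1  0  1  2  0  1  2  0
G_A(24) = 0.
Stack B, S = {1, 6}:
n :  0  1  2  3  4  5  6  7  8  9 10 11 12 13 14 15 16
G :  0  1  0  1  0  1  2  0  1  0  1  0  1  2  0  1  0
G_B(16) = 0.
Stack C, S = {2, 5, 7, 9}:
n :  0  1  2  3  4  5  6  7  8  9 10
G :  0  0  1  1  0  2  1  3  2  2  3
G_C(10) = 3.
Combined Grundy value = 0 ⊕ 0 ⊕ 3 = 3.

3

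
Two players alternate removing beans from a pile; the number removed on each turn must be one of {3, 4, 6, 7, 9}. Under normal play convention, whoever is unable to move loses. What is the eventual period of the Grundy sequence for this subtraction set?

12

n :  0  1  2  3  4  5  6  7  8  9 10 11 12 13 14 15 16 17 18 19 20 21 22 23 24 25
G :  0  0  0  1  1  1  2  2  2  3  3  3  0  0  0  1  1  1  2  2  2  3  3  3  0  0
G(n+12) = G(n) holds for n = 0,…,8 (a full window of length max(S) = 9), so the sequence is purely periodic with period 12.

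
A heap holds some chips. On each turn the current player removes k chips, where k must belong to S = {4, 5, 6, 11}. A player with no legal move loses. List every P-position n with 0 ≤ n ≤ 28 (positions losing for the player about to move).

0, 1, 2, 3, 10, 17, 18, 19, 20, 27

G(0) = 0
G(1) = mex{} = 0
G(2) = mex{} = 0
G(3) = mex{} = 0
G(4) = mex{0} = 1
G(5) = mex{0,0} = 1
G(6) = mex{0,0,0} = 1
G(7) = mex{0,0,0} = 1
G(8) = mex{1,0,0} = 2
G(9) = mex{1,1,0} = 2
G(10) = mex{1,1,1} = 0
G(11) = mex{1,1,1,0} = 2
G(12) = mex{2,1,1,0} = 3
G(13) = mex{2,2,1,0} = 3
G(14) = mex{0,2,2,0} = 1
G(15) = mex{2,0,2,1} = 3
G(16) = mex{3,2,0,1} = 4
G(17) = mex{3,3,2,1} = 0
G(18) = mex{1,3,3,1} = 0
G(19) = mex{3,1,3,2} = 0
G(20) = mex{4,3,1,2} = 0
G(21) = mex{0,4,3,0} = 1
G(22) = mex{0,0,4,2} = 1
G(23) = mex{0,0,0,3} = 1
G(24) = mex{0,0,0,3} = 1
G(25) = mex{1,0,0,1} = 2
G(26) = mex{1,1,0,3} = 2
G(27) = mex{1,1,1,4} = 0
G(28) = mex{1,1,1,0} = 2
P-positions are exactly the n with G(n) = 0.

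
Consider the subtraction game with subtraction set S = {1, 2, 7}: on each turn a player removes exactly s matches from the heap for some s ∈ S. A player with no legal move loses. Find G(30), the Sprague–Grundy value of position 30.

0

G(0) = 0
G(1) = mex{0} = 1
G(2) = mex{1,0} = 2
G(3) = mex{2,1} = 0
G(4) = mex{0,2} = 1
G(5) = mex{1,0} = 2
G(6) = mex{2,1} = 0
G(7) = mex{0,2,0} = 1
G(8) = mex{1,0,1} = 2
G(9) = mex{2,1,2} = 0
G(10) = mex{0,2,0} = 1
G(11) = mex{1,0,1} = 2
G(12) = mex{2,1,2} = 0
G(13) = mex{0,2,0} = 1
G(14) = mex{1,0,1} = 2
G(15) = mex{2,1,2} = 0
G(16) = mex{0,2,0} = 1
G(17) = mex{1,0,1} = 2
G(18) = mex{2,1,2} = 0
G(19) = mex{0,2,0} = 1
G(20) = mex{1,0,1} = 2
G(21) = mex{2,1,2} = 0
G(22) = mex{0,2,0} = 1
G(23) = mex{1,0,1} = 2
G(24) = mex{2,1,2} = 0
G(25) = mex{0,2,0} = 1
G(26) = mex{1,0,1} = 2
G(27) = mex{2,1,2} = 0
G(28) = mex{0,2,0} = 1
G(29) = mex{1,0,1} = 2
G(30) = mex{2,1,2} = 0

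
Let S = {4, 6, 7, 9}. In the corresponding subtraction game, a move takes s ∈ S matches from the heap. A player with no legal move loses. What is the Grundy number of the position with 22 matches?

2

G(0) = 0
G(1) = mex{} = 0
G(2) = mex{} = 0
G(3) = mex{} = 0
G(4) = mex{0} = 1
G(5) = mex{0} = 1
G(6) = mex{0,0} = 1
G(7) = mex{0,0,0} = 1
G(8) = mex{1,0,0} = 2
G(9) = mex{1,0,0,0} = 2
G(10) = mex{1,1,0,0} = 2
G(11) = mex{1,1,1,0} = 2
G(12) = mex{2,1,1,0} = 3
G(13) = mex{2,1,1,1} = 0
G(14) = mex{2,2,1,1} = 0
G(15) = mex{2,2,2,1} = 0
G(16) = mex{3,2,2,1} = 0
G(17) = mex{0,2,2,2} = 1
G(18) = mex{0,3,2,2} = 1
G(19) = mex{0,0,3,2} = 1
G(20) = mex{0,0,0,2} = 1
G(21) = mex{1,0,0,3} = 2
G(22) = mex{1,0,0,0} = 2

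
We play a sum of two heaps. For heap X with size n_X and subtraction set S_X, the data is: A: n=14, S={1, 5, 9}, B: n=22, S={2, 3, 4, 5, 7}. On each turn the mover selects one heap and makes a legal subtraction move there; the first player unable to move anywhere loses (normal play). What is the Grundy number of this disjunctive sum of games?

2

Heap A, S = {1, 5, 9}:
G(0) = 0
G(1) = mex{0} = 1
G(2) = mex{1} = 0
G(3) = mex{0} = 1
G(4) = mex{1} = 0
G(5) = mex{0,0} = 1
G(6) = mex{1,1} = 0
G(7) = mex{0,0} = 1
G(8) = mex{1,1} = 0
G(9) = mex{0,0,0} = 1
G(10) = mex{1,1,1} = 0
G(11) = mex{0,0,0} = 1
G(12) = mex{1,1,1} = 0
G(13) = mex{0,0,0} = 1
G(14) = mex{1,1,1} = 0
G_A(14) = 0.
Heap B, S = {2, 3, 4, 5, 7}:
n :  0  1  2  3  4  5  6  7  8  9 10 11 12 13 14 15 16 17 18 19 20 21 22
G :  0  0  1  1  2  2  3  3  4  0  0  1  1  2  2  3  3  4  0  0  1  1  2
G_B(22) = 2.
Combined Grundy value = 0 ⊕ 2 = 2.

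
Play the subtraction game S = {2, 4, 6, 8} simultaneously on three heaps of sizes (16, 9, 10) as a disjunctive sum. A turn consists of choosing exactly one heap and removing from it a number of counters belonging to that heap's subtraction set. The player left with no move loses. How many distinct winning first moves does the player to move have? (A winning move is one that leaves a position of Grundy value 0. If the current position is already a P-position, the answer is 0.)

2

All heaps use S = {2, 4, 6, 8}:
G(0) = 0
G(1) = mex{} = 0
G(2) = mex{0} = 1
G(3) = mex{0} = 1
G(4) = mex{1,0} = 2
G(5) = mex{1,0} = 2
G(6) = mex{2,1,0} = 3
G(7) = mex{2,1,0} = 3
G(8) = mex{3,2,1,0} = 4
G(9) = mex{3,2,1,0} = 4
G(10) = mex{4,3,2,1} = 0
G(11) = mex{4,3,2,1} = 0
G(12) = mex{0,4,3,2} = 1
G(13) = mex{0,4,3,2} = 1
G(14) = mex{1,0,4,3} = 2
G(15) = mex{1,0,4,3} = 2
G(16) = mex{2,1,0,4} = 3
Heap A: G(16) = 3.
Heap B: G(9) = 4.
Heap C: G(10) = 0.
Combined Grundy value = 3 ⊕ 4 ⊕ 0 = 7.
A winning move leaves total XOR = 0, i.e. changes one component's Grundy value g to g ⊕ X where X is the current total.
Heap A: need g' = 3⊕7 = 4. Options: 16−2→G=2, 16−4→G=1, 16−6→G=0, 16−8→G=4. Hits: 1.
Heap B: need g' = 4⊕7 = 3. Options: 9−2→G=3, 9−4→G=2, 9−6→G=1, 9−8→G=0. Hits: 1.
Heap C: need g' = 0⊕7 = 7. Options: 10−2→G=4, 10−4→G=3, 10−6→G=2, 10−8→G=1. Hits: 0.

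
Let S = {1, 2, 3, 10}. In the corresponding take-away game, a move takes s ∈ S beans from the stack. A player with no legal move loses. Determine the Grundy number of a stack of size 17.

n :  0  1  2  3  4  5  6  7  8  9 10 11 12 13 14 15 16 17
G :  0  1  2  3  0  1  2  3  0  1  2  3  0  1  2  3  0  1

1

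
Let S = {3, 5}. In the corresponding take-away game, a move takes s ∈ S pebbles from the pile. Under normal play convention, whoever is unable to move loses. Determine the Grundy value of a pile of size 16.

n :  0  1  2  3  4  5  6  7  8  9 10 11 12 13 14 15 16
G :  0  0  0  1  1  1  2  2  0  0  0  1  1  1  2  2  0

0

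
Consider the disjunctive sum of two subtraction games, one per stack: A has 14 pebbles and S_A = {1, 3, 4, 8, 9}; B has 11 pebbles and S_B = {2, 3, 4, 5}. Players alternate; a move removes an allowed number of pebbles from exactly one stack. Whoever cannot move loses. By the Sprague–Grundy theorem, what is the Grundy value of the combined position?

2

Stack A, S = {1, 3, 4, 8, 9}:
n :  0  1  2  3  4  5  6  7  8  9 10 11 12 13 14
G :  0  1  0  1  2  3  2  0  1  4  3  2  0  1  0
G_A(14) = 0.
Stack B, S = {2, 3, 4, 5}:
G(0) = 0
G(1) = mex{} = 0
G(2) = mex{0} = 1
G(3) = mex{0,0} = 1
G(4) = mex{1,0,0} = 2
G(5) = mex{1,1,0,0} = 2
G(6) = mex{2,1,1,0} = 3
G(7) = mex{2,2,1,1} = 0
G(8) = mex{3,2,2,1} = 0
G(9) = mex{0,3,2,2} = 1
G(10) = mex{0,0,3,2} = 1
G(11) = mex{1,0,0,3} = 2
G_B(11) = 2.
Combined Grundy value = 0 ⊕ 2 = 2.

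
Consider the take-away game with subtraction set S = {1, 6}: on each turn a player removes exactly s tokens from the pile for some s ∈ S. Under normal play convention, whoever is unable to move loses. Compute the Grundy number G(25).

0

G(0) = 0
G(1) = mex{0} = 1
G(2) = mex{1} = 0
G(3) = mex{0} = 1
G(4) = mex{1} = 0
G(5) = mex{0} = 1
G(6) = mex{1,0} = 2
G(7) = mex{2,1} = 0
G(8) = mex{0,0} = 1
G(9) = mex{1,1} = 0
G(10) = mex{0,0} = 1
G(11) = mex{1,1} = 0
G(12) = mex{0,2} = 1
G(13) = mex{1,0} = 2
G(14) = mex{2,1} = 0
G(15) = mex{0,0} = 1
G(16) = mex{1,1} = 0
G(17) = mex{0,0} = 1
G(18) = mex{1,1} = 0
G(19) = mex{0,2} = 1
G(20) = mex{1,0} = 2
G(21) = mex{2,1} = 0
G(22) = mex{0,0} = 1
G(23) = mex{1,1} = 0
G(24) = mex{0,0} = 1
G(25) = mex{1,1} = 0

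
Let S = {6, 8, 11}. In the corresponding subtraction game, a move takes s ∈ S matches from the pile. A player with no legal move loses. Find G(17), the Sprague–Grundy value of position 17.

n :  0  1  2  3  4  5  6  7  8  9 10 11 12 13 14 15 16 17
G :  0  0  0  0  0  0  1  1  1  1  1  1  2  2  2  2  2  0

0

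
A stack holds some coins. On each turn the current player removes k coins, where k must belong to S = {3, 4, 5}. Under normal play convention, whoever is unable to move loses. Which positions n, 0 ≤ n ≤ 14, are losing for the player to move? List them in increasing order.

0, 1, 2, 8, 9, 10

G(0) = 0
G(1) = mex{} = 0
G(2) = mex{} = 0
G(3) = mex{0} = 1
G(4) = mex{0,0} = 1
G(5) = mex{0,0,0} = 1
G(6) = mex{1,0,0} = 2
G(7) = mex{1,1,0} = 2
G(8) = mex{1,1,1} = 0
G(9) = mex{2,1,1} = 0
G(10) = mex{2,2,1} = 0
G(11) = mex{0,2,2} = 1
G(12) = mex{0,0,2} = 1
G(13) = mex{0,0,0} = 1
G(14) = mex{1,0,0} = 2
P-positions are exactly the n with G(n) = 0.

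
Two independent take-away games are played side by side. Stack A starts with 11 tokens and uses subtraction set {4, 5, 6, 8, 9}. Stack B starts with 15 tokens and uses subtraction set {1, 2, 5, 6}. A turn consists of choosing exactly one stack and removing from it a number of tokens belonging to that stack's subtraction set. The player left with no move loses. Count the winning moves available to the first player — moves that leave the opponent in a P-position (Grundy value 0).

4

Stack A, S = {4, 5, 6, 8, 9}:
G(0) = 0
G(1) = mex{} = 0
G(2) = mex{} = 0
G(3) = mex{} = 0
G(4) = mex{0} = 1
G(5) = mex{0,0} = 1
G(6) = mex{0,0,0} = 1
G(7) = mex{0,0,0} = 1
G(8) = mex{1,0,0,0} = 2
G(9) = mex{1,1,0,0,0} = 2
G(10) = mex{1,1,1,0,0} = 2
G(11) = mex{1,1,1,0,0} = 2
G_A(11) = 2.
Stack B, S = {1, 2, 5, 6}:
n :  0  1  2  3  4  5  6  7  8  9 10 11 12 13 14 15
G :  0  1  2  0  1  2  3  0  1  2  0  1  2  3  0  1
G_B(15) = 1.
Combined Grundy value = 2 ⊕ 1 = 3.
A winning move leaves total XOR = 0, i.e. changes one component's Grundy value g to g ⊕ X where X is the current total.
Stack A: need g' = 2⊕3 = 1. Options: 11−4→G=1, 11−5→G=1, 11−6→G=1, 11−8→G=0, 11−9→G=0. Hits: 3.
Stack B: need g' = 1⊕3 = 2. Options: 15−1→G=0, 15−2→G=3, 15−5→G=0, 15−6→G=2. Hits: 1.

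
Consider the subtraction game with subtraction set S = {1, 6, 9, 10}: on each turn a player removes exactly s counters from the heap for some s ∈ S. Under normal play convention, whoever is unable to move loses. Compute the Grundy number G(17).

n :  0  1  2  3  4  5  6  7  8  9 10 11 12 13 14 15 16 17
G :  0  1  0  1  0  1  2  0  1  2  3  2  3  2  3  0  1  3

3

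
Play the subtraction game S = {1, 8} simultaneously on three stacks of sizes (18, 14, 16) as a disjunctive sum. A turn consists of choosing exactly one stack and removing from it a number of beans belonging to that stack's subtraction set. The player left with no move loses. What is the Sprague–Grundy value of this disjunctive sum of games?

0

All stacks use S = {1, 8}:
G(0) = 0
G(1) = mex{0} = 1
G(2) = mex{1} = 0
G(3) = mex{0} = 1
G(4) = mex{1} = 0
G(5) = mex{0} = 1
G(6) = mex{1} = 0
G(7) = mex{0} = 1
G(8) = mex{1,0} = 2
G(9) = mex{2,1} = 0
G(10) = mex{0,0} = 1
G(11) = mex{1,1} = 0
G(12) = mex{0,0} = 1
G(13) = mex{1,1} = 0
G(14) = mex{0,0} = 1
G(15) = mex{1,1} = 0
G(16) = mex{0,2} = 1
G(17) = mex{1,0} = 2
G(18) = mex{2,1} = 0
Stack A: G(18) = 0.
Stack B: G(14) = 1.
Stack C: G(16) = 1.
Combined Grundy value = 0 ⊕ 1 ⊕ 1 = 0.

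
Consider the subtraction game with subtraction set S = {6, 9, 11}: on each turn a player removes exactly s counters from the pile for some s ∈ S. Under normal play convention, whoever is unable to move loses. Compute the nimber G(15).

2

G(0) = 0
G(1) = mex{} = 0
G(2) = mex{} = 0
G(3) = mex{} = 0
G(4) = mex{} = 0
G(5) = mex{} = 0
G(6) = mex{0} = 1
G(7) = mex{0} = 1
G(8) = mex{0} = 1
G(9) = mex{0,0} = 1
G(10) = mex{0,0} = 1
G(11) = mex{0,0,0} = 1
G(12) = mex{1,0,0} = 2
G(13) = mex{1,0,0} = 2
G(14) = mex{1,0,0} = 2
G(15) = mex{1,1,0} = 2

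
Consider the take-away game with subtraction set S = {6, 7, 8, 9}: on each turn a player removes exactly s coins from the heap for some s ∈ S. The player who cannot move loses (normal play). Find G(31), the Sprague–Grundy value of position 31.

n :  0  1  2  3  4  5  6  7  8  9 10 11 12 13 14 15 16 17 18 19 20 21 22 23 24 25 26 27 28 29 30 31
G :  0  0  0  0  0  0  1  1  1  1  1  1  2  2  2  0  0  0  0  0  0  1  1  1  1  1  1  2  2  2  0  0

0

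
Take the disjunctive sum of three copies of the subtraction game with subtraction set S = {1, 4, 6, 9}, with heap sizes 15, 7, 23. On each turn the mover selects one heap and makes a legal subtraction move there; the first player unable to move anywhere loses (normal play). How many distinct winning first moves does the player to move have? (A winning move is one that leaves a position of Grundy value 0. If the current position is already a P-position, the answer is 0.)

All heaps use S = {1, 4, 6, 9}:
n :  0  1  2  3  4  5  6  7  8  9 10 11 12 13 14 15 16 17 18 19 20 21 22 23
G :  0  1  0  1  2  0  1  0  1  2  0  1  0  1  2  0  1  0  1  2  0  1  0  1
Heap A: G(15) = 0.
Heap B: G(7) = 0.
Heap C: G(23) = 1.
Combined Grundy value = 0 ⊕ 0 ⊕ 1 = 1.
A winning move leaves total XOR = 0, i.e. changes one component's Grundy value g to g ⊕ X where X is the current total.
Heap A: need g' = 0⊕1 = 1. Options: 15−1→G=2, 15−4→G=1, 15−6→G=2, 15−9→G=1. Hits: 2.
Heap B: need g' = 0⊕1 = 1. Options: 7−1→G=1, 7−4→G=1, 7−6→G=1. Hits: 3.
Heap C: need g' = 1⊕1 = 0. Options: 23−1→G=0, 23−4→G=2, 23−6→G=0, 23−9→G=2. Hits: 2.

7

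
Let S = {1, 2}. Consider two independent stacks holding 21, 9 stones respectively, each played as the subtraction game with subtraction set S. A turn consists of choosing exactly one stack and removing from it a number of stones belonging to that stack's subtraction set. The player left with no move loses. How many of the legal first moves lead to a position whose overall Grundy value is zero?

0

All stacks use S = {1, 2}:
G(0) = 0
G(1) = mex{0} = 1
G(2) = mex{1,0} = 2
G(3) = mex{2,1} = 0
G(4) = mex{0,2} = 1
G(5) = mex{1,0} = 2
G(6) = mex{2,1} = 0
G(7) = mex{0,2} = 1
G(8) = mex{1,0} = 2
G(9) = mex{2,1} = 0
G(10) = mex{0,2} = 1
G(11) = mex{1,0} = 2
G(12) = mex{2,1} = 0
G(13) = mex{0,2} = 1
G(14) = mex{1,0} = 2
G(15) = mex{2,1} = 0
G(16) = mex{0,2} = 1
G(17) = mex{1,0} = 2
G(18) = mex{2,1} = 0
G(19) = mex{0,2} = 1
G(20) = mex{1,0} = 2
G(21) = mex{2,1} = 0
Stack A: G(21) = 0.
Stack B: G(9) = 0.
Combined Grundy value = 0 ⊕ 0 = 0.
A winning move leaves total XOR = 0, i.e. changes one component's Grundy value g to g ⊕ X where X is the current total.
Stack A: target g' = 0⊕0 = 0, but every legal move changes the Grundy value (mex property), so 0 moves.
Stack B: target g' = 0⊕0 = 0, but every legal move changes the Grundy value (mex property), so 0 moves.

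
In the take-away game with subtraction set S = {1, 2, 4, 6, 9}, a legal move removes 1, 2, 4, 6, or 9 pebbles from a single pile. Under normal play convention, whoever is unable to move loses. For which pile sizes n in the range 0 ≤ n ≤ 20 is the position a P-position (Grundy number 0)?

n :  0  1  2  3  4  5  6  7  8  9 10 11 12 13 14 15 16 17 18 19 20
G :  0  1  2  0  1  2  3  4  0  1  2  0  1  2  3  4  0  1  2  0  1
P-positions are exactly the n with G(n) = 0.

0, 3, 8, 11, 16, 19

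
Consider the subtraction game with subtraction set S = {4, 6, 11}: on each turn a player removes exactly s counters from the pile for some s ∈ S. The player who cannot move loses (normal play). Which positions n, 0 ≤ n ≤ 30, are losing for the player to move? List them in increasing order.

G(0) = 0
G(1) = mex{} = 0
G(2) = mex{} = 0
G(3) = mex{} = 0
G(4) = mex{0} = 1
G(5) = mex{0} = 1
G(6) = mex{0,0} = 1
G(7) = mex{0,0} = 1
G(8) = mex{1,0} = 2
G(9) = mex{1,0} = 2
G(10) = mex{1,1} = 0
G(11) = mex{1,1,0} = 2
G(12) = mex{2,1,0} = 3
G(13) = mex{2,1,0} = 3
G(14) = mex{0,2,0} = 1
G(15) = mex{2,2,1} = 0
G(16) = mex{3,0,1} = 2
G(17) = mex{3,2,1} = 0
G(18) = mex{1,3,1} = 0
G(19) = mex{0,3,2} = 1
G(20) = mex{2,1,2} = 0
G(21) = mex{0,0,0} = 1
G(22) = mex{0,2,2} = 1
G(23) = mex{1,0,3} = 2
G(24) = mex{0,0,3} = 1
G(25) = mex{1,1,1} = 0
G(26) = mex{1,0,0} = 2
G(27) = mex{2,1,2} = 0
G(28) = mex{1,1,0} = 2
G(29) = mex{0,2,0} = 1
G(30) = mex{2,1,1} = 0
P-positions are exactly the n with G(n) = 0.

0, 1, 2, 3, 10, 15, 17, 18, 20, 25, 27, 30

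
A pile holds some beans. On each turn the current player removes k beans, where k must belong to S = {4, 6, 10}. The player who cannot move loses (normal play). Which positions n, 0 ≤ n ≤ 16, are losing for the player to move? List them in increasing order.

G(0) = 0
G(1) = mex{} = 0
G(2) = mex{} = 0
G(3) = mex{} = 0
G(4) = mex{0} = 1
G(5) = mex{0} = 1
G(6) = mex{0,0} = 1
G(7) = mex{0,0} = 1
G(8) = mex{1,0} = 2
G(9) = mex{1,0} = 2
G(10) = mex{1,1,0} = 2
G(11) = mex{1,1,0} = 2
G(12) = mex{2,1,0} = 3
G(13) = mex{2,1,0} = 3
G(14) = mex{2,2,1} = 0
G(15) = mex{2,2,1} = 0
G(16) = mex{3,2,1} = 0
P-positions are exactly the n with G(n) = 0.

0, 1, 2, 3, 14, 15, 16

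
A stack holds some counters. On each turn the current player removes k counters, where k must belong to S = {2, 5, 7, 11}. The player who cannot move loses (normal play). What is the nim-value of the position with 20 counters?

G(0) = 0
G(1) = mex{} = 0
G(2) = mex{0} = 1
G(3) = mex{0} = 1
G(4) = mex{1} = 0
G(5) = mex{1,0} = 2
G(6) = mex{0,0} = 1
G(7) = mex{2,1,0} = 3
G(8) = mex{1,1,0} = 2
G(9) = mex{3,0,1} = 2
G(10) = mex{2,2,1} = 0
G(11) = mex{2,1,0,0} = 3
G(12) = mex{0,3,2,0} = 1
G(13) = mex{3,2,1,1} = 0
G(14) = mex{1,2,3,1} = 0
G(15) = mex{0,0,2,0} = 1
G(16) = mex{0,3,2,2} = 1
G(17) = mex{1,1,0,1} = 2
G(18) = mex{1,0,3,3} = 2
G(19) = mex{2,0,1,2} = 3
G(20) = mex{2,1,0,2} = 3

3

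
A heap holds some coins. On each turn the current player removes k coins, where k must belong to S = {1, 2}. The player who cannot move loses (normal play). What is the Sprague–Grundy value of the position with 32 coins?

2

G(0) = 0
G(1) = mex{0} = 1
G(2) = mex{1,0} = 2
G(3) = mex{2,1} = 0
G(4) = mex{0,2} = 1
G(5) = mex{1,0} = 2
G(6) = mex{2,1} = 0
G(7) = mex{0,2} = 1
G(8) = mex{1,0} = 2
G(9) = mex{2,1} = 0
G(10) = mex{0,2} = 1
G(11) = mex{1,0} = 2
G(12) = mex{2,1} = 0
G(13) = mex{0,2} = 1
G(14) = mex{1,0} = 2
G(15) = mex{2,1} = 0
G(16) = mex{0,2} = 1
G(17) = mex{1,0} = 2
G(18) = mex{2,1} = 0
G(19) = mex{0,2} = 1
G(20) = mex{1,0} = 2
G(21) = mex{2,1} = 0
G(22) = mex{0,2} = 1
G(23) = mex{1,0} = 2
G(24) = mex{2,1} = 0
G(25) = mex{0,2} = 1
G(26) = mex{1,0} = 2
G(27) = mex{2,1} = 0
G(28) = mex{0,2} = 1
G(29) = mex{1,0} = 2
G(30) = mex{2,1} = 0
G(31) = mex{0,2} = 1
G(32) = mex{1,0} = 2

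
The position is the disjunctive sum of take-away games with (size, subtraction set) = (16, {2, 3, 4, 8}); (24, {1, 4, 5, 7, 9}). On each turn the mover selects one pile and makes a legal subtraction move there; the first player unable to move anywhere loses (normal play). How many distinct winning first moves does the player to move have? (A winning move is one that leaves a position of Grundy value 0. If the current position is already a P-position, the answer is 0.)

Pile A, S = {2, 3, 4, 8}:
n :  0  1  2  3  4  5  6  7  8  9 10 11 12 13 14 15 16
G :  0  0  1  1  2  2  0  0  1  1  2  2  0  0  1  1  2
G_A(16) = 2.
Pile B, S = {1, 4, 5, 7, 9}:
n :  0  1  2  3  4  5  6  7  8  9 10 11 12 13 14 15 16 17 18 19 20 21 22 23 24
G :  0  1  0  1  2  3  2  3  0  1  0  1  2  3  2  3  0  1  0  1  2  3  2  3  0
G_B(24) = 0.
Combined Grundy value = 2 ⊕ 0 = 2.
A winning move leaves total XOR = 0, i.e. changes one component's Grundy value g to g ⊕ X where X is the current total.
Pile A: need g' = 2⊕2 = 0. Options: 16−2→G=1, 16−3→G=0, 16−4→G=0, 16−8→G=1. Hits: 2.
Pile B: need g' = 0⊕2 = 2. Options: 24−1→G=3, 24−4→G=2, 24−5→G=1, 24−7→G=1, 24−9→G=3. Hits: 1.

3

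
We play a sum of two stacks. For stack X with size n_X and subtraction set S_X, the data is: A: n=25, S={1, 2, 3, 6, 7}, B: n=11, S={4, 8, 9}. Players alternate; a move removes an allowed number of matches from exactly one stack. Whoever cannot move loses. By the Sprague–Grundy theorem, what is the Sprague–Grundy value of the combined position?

3

Stack A, S = {1, 2, 3, 6, 7}:
G(0) = 0
G(1) = mex{0} = 1
G(2) = mex{1,0} = 2
G(3) = mex{2,1,0} = 3
G(4) = mex{3,2,1} = 0
G(5) = mex{0,3,2} = 1
G(6) = mex{1,0,3,0} = 2
G(7) = mex{2,1,0,1,0} = 3
G(8) = mex{3,2,1,2,1} = 0
G(9) = mex{0,3,2,3,2} = 1
G(10) = mex{1,0,3,0,3} = 2
G(11) = mex{2,1,0,1,0} = 3
G(12) = mex{3,2,1,2,1} = 0
G(13) = mex{0,3,2,3,2} = 1
G(14) = mex{1,0,3,0,3} = 2
G(15) = mex{2,1,0,1,0} = 3
G(16) = mex{3,2,1,2,1} = 0
G(17) = mex{0,3,2,3,2} = 1
G(18) = mex{1,0,3,0,3} = 2
G(19) = mex{2,1,0,1,0} = 3
G(20) = mex{3,2,1,2,1} = 0
G(21) = mex{0,3,2,3,2} = 1
G(22) = mex{1,0,3,0,3} = 2
G(23) = mex{2,1,0,1,0} = 3
G(24) = mex{3,2,1,2,1} = 0
G(25) = mex{0,3,2,3,2} = 1
G_A(25) = 1.
Stack B, S = {4, 8, 9}:
G(0) = 0
G(1) = mex{} = 0
G(2) = mex{} = 0
G(3) = mex{} = 0
G(4) = mex{0} = 1
G(5) = mex{0} = 1
G(6) = mex{0} = 1
G(7) = mex{0} = 1
G(8) = mex{1,0} = 2
G(9) = mex{1,0,0} = 2
G(10) = mex{1,0,0} = 2
G(11) = mex{1,0,0} = 2
G_B(11) = 2.
Combined Grundy value = 1 ⊕ 2 = 3.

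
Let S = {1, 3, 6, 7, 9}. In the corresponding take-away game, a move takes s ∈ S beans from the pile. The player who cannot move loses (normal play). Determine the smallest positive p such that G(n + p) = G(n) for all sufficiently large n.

12

n :  0  1  2  3  4  5  6  7  8  9 10 11 12 13 14 15 16 17 18 19 20 21 22 23 24 25
G :  0  1  0  1  0  1  2  3  2  3  2  3  0  1  0  1  0  1  2  3  2  3  2  3  0  1
G(n+12) = G(n) holds for n = 0,…,8 (a full window of length max(S) = 9), so the sequence is purely periodic with period 12.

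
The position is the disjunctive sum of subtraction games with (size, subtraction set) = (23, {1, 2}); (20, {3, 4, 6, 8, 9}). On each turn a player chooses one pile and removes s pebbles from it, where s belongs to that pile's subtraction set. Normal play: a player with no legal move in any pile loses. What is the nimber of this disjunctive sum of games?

0

Pile A, S = {1, 2}:
G(0) = 0
G(1) = mex{0} = 1
G(2) = mex{1,0} = 2
G(3) = mex{2,1} = 0
G(4) = mex{0,2} = 1
G(5) = mex{1,0} = 2
G(6) = mex{2,1} = 0
G(7) = mex{0,2} = 1
G(8) = mex{1,0} = 2
G(9) = mex{2,1} = 0
G(10) = mex{0,2} = 1
G(11) = mex{1,0} = 2
G(12) = mex{2,1} = 0
G(13) = mex{0,2} = 1
G(14) = mex{1,0} = 2
G(15) = mex{2,1} = 0
G(16) = mex{0,2} = 1
G(17) = mex{1,0} = 2
G(18) = mex{2,1} = 0
G(19) = mex{0,2} = 1
G(20) = mex{1,0} = 2
G(21) = mex{2,1} = 0
G(22) = mex{0,2} = 1
G(23) = mex{1,0} = 2
G_A(23) = 2.
Pile B, S = {3, 4, 6, 8, 9}:
G(0) = 0
G(1) = mex{} = 0
G(2) = mex{} = 0
G(3) = mex{0} = 1
G(4) = mex{0,0} = 1
G(5) = mex{0,0} = 1
G(6) = mex{1,0,0} = 2
G(7) = mex{1,1,0} = 2
G(8) = mex{1,1,0,0} = 2
G(9) = mex{2,1,1,0,0} = 3
G(10) = mex{2,2,1,0,0} = 3
G(11) = mex{2,2,1,1,0} = 3
G(12) = mex{3,2,2,1,1} = 0
G(13) = mex{3,3,2,1,1} = 0
G(14) = mex{3,3,2,2,1} = 0
G(15) = mex{0,3,3,2,2} = 1
G(16) = mex{0,0,3,2,2} = 1
G(17) = mex{0,0,3,3,2} = 1
G(18) = mex{1,0,0,3,3} = 2
G(19) = mex{1,1,0,3,3} = 2
G(20) = mex{1,1,0,0,3} = 2
G_B(20) = 2.
Combined Grundy value = 2 ⊕ 2 = 0.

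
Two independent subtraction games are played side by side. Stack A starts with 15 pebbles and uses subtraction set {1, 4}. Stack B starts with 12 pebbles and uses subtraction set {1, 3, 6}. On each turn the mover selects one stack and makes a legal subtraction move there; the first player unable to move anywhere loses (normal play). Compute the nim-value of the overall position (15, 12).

Stack A, S = {1, 4}:
G(0) = 0
G(1) = mex{0} = 1
G(2) = mex{1} = 0
G(3) = mex{0} = 1
G(4) = mex{1,0} = 2
G(5) = mex{2,1} = 0
G(6) = mex{0,0} = 1
G(7) = mex{1,1} = 0
G(8) = mex{0,2} = 1
G(9) = mex{1,0} = 2
G(10) = mex{2,1} = 0
G(11) = mex{0,0} = 1
G(12) = mex{1,1} = 0
G(13) = mex{0,2} = 1
G(14) = mex{1,0} = 2
G(15) = mex{2,1} = 0
G_A(15) = 0.
Stack B, S = {1, 3, 6}:
G(0) = 0
G(1) = mex{0} = 1
G(2) = mex{1} = 0
G(3) = mex{0,0} = 1
G(4) = mex{1,1} = 0
G(5) = mex{0,0} = 1
G(6) = mex{1,1,0} = 2
G(7) = mex{2,0,1} = 3
G(8) = mex{3,1,0} = 2
G(9) = mex{2,2,1} = 0
G(10) = mex{0,3,0} = 1
G(11) = mex{1,2,1} = 0
G(12) = mex{0,0,2} = 1
G_B(12) = 1.
Combined Grundy value = 0 ⊕ 1 = 1.

1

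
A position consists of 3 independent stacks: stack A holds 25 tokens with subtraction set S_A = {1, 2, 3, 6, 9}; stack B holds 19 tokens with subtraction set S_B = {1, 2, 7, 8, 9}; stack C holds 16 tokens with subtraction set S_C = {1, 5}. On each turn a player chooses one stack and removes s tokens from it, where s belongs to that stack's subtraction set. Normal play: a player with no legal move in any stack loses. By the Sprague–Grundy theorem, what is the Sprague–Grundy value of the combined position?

Stack A, S = {1, 2, 3, 6, 9}:
G(0) = 0
G(1) = mex{0} = 1
G(2) = mex{1,0} = 2
G(3) = mex{2,1,0} = 3
G(4) = mex{3,2,1} = 0
G(5) = mex{0,3,2} = 1
G(6) = mex{1,0,3,0} = 2
G(7) = mex{2,1,0,1} = 3
G(8) = mex{3,2,1,2} = 0
G(9) = mex{0,3,2,3,0} = 1
G(10) = mex{1,0,3,0,1} = 2
G(11) = mex{2,1,0,1,2} = 3
G(12) = mex{3,2,1,2,3} = 0
G(13) = mex{0,3,2,3,0} = 1
G(14) = mex{1,0,3,0,1} = 2
G(15) = mex{2,1,0,1,2} = 3
G(16) = mex{3,2,1,2,3} = 0
G(17) = mex{0,3,2,3,0} = 1
G(18) = mex{1,0,3,0,1} = 2
G(19) = mex{2,1,0,1,2} = 3
G(20) = mex{3,2,1,2,3} = 0
G(21) = mex{0,3,2,3,0} = 1
G(22) = mex{1,0,3,0,1} = 2
G(23) = mex{2,1,0,1,2} = 3
G(24) = mex{3,2,1,2,3} = 0
G(25) = mex{0,3,2,3,0} = 1
G_A(25) = 1.
Stack B, S = {1, 2, 7, 8, 9}:
n :  0  1  2  3  4  5  6  7  8  9 10 11 12 13 14 15 16 17 18 19
G :  0  1  2  0  1  2  0  1  2  3  4  5  3  4  5  3  0  1  2  0
G_B(19) = 0.
Stack C, S = {1, 5}:
n :  0  1  2  3  4  5  6  7  8  9 10 11 12 13 14 15 16
G :  0  1  0  1  0  1  0  1  0  1  0  1  0  1  0  1  0
G_C(16) = 0.
Combined Grundy value = 1 ⊕ 0 ⊕ 0 = 1.

1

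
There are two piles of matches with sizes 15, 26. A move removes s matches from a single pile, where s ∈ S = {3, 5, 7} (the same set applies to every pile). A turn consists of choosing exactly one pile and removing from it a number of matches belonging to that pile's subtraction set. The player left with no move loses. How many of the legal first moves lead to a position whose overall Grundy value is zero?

2

All piles use S = {3, 5, 7}:
n :  0  1  2  3  4  5  6  7  8  9 10 11 12 13 14 15 16 17 18 19 20 21 22 23 24 25 26
G :  0  0  0  1  1  1  2  2  2  3  0  0  0  1  1  1  2  2  2  3  0  0  0  1  1  1  2
Pile A: G(15) = 1.
Pile B: G(26) = 2.
Combined Grundy value = 1 ⊕ 2 = 3.
A winning move leaves total XOR = 0, i.e. changes one component's Grundy value g to g ⊕ X where X is the current total.
Pile A: need g' = 1⊕3 = 2. Options: 15−3→G=0, 15−5→G=0, 15−7→G=2. Hits: 1.
Pile B: need g' = 2⊕3 = 1. Options: 26−3→G=1, 26−5→G=0, 26−7→G=3. Hits: 1.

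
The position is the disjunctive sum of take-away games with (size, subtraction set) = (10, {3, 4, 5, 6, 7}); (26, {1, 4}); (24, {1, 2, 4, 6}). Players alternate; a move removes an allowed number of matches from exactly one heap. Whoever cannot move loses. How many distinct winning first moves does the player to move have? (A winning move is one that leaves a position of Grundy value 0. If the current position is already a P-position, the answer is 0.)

6

Heap A, S = {3, 4, 5, 6, 7}:
G(0) = 0
G(1) = mex{} = 0
G(2) = mex{} = 0
G(3) = mex{0} = 1
G(4) = mex{0,0} = 1
G(5) = mex{0,0,0} = 1
G(6) = mex{1,0,0,0} = 2
G(7) = mex{1,1,0,0,0} = 2
G(8) = mex{1,1,1,0,0} = 2
G(9) = mex{2,1,1,1,0} = 3
G(10) = mex{2,2,1,1,1} = 0
G_A(10) = 0.
Heap B, S = {1, 4}:
n :  0  1  2  3  4  5  6  7  8  9 10 11 12 13 14 15 16 17 18 19 20 21 22 23 24 25 26
G :  0  1  0  1  2  0  1  0  1  2  0  1  0  1  2  0  1  0  1  2  0  1  0  1  2  0  1
G_B(26) = 1.
Heap C, S = {1, 2, 4, 6}:
n :  0  1  2  3  4  5  6  7  8  9 10 11 12 13 14 15 16 17 18 19 20 21 22 23 24
G :  0  1  2  0  1  2  3  4  0  1  2  0  1  2  3  4  0  1  2  0  1  2  3  4  0
G_C(24) = 0.
Combined Grundy value = 0 ⊕ 1 ⊕ 0 = 1.
A winning move leaves total XOR = 0, i.e. changes one component's Grundy value g to g ⊕ X where X is the current total.
Heap A: need g' = 0⊕1 = 1. Options: 10−3→G=2, 10−4→G=2, 10−5→G=1, 10−6→G=1, 10−7→G=1. Hits: 3.
Heap B: need g' = 1⊕1 = 0. Options: 26−1→G=0, 26−4→G=0. Hits: 2.
Heap C: need g' = 0⊕1 = 1. Options: 24−1→G=4, 24−2→G=3, 24−4→G=1, 24−6→G=2. Hits: 1.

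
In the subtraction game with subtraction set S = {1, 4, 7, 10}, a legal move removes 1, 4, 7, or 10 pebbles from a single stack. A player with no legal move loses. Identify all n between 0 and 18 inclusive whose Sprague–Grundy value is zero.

0, 2, 5, 8, 11, 13, 16

n :  0  1  2  3  4  5  6  7  8  9 10 11 12 13 14 15 16 17 18
G :  0  1  0  1  2  0  1  2  0  1  2  0  1  0  1  2  0  1  2
P-positions are exactly the n with G(n) = 0.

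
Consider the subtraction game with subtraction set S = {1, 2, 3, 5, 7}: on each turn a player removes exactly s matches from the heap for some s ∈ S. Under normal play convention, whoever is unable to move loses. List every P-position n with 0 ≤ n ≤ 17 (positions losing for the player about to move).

0, 4, 8, 12, 16

G(0) = 0
G(1) = mex{0} = 1
G(2) = mex{1,0} = 2
G(3) = mex{2,1,0} = 3
G(4) = mex{3,2,1} = 0
G(5) = mex{0,3,2,0} = 1
G(6) = mex{1,0,3,1} = 2
G(7) = mex{2,1,0,2,0} = 3
G(8) = mex{3,2,1,3,1} = 0
G(9) = mex{0,3,2,0,2} = 1
G(10) = mex{1,0,3,1,3} = 2
G(11) = mex{2,1,0,2,0} = 3
G(12) = mex{3,2,1,3,1} = 0
G(13) = mex{0,3,2,0,2} = 1
G(14) = mex{1,0,3,1,3} = 2
G(15) = mex{2,1,0,2,0} = 3
G(16) = mex{3,2,1,3,1} = 0
G(17) = mex{0,3,2,0,2} = 1
P-positions are exactly the n with G(n) = 0.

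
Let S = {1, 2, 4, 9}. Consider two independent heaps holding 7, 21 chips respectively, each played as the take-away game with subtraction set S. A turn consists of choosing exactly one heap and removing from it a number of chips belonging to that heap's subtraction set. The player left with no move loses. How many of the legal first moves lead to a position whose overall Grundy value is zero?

All heaps use S = {1, 2, 4, 9}:
n :  0  1  2  3  4  5  6  7  8  9 10 11 12 13 14 15 16 17 18 19 20 21
G :  0  1  2  0  1  2  0  1  2  3  4  0  1  2  0  1  2  0  1  2  3  4
Heap A: G(7) = 1.
Heap B: G(21) = 4.
Combined Grundy value = 1 ⊕ 4 = 5.
A winning move leaves total XOR = 0, i.e. changes one component's Grundy value g to g ⊕ X where X is the current total.
Heap A: need g' = 1⊕5 = 4. Options: 7−1→G=0, 7−2→G=2, 7−4→G=0. Hits: 0.
Heap B: need g' = 4⊕5 = 1. Options: 21−1→G=3, 21−2→G=2, 21−4→G=0, 21−9→G=1. Hits: 1.

1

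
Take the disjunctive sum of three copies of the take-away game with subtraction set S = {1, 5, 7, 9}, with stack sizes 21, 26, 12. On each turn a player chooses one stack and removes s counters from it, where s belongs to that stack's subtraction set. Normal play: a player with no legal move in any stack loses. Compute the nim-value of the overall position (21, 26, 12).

All stacks use S = {1, 5, 7, 9}:
G(0) = 0
G(1) = mex{0} = 1
G(2) = mex{1} = 0
G(3) = mex{0} = 1
G(4) = mex{1} = 0
G(5) = mex{0,0} = 1
G(6) = mex{1,1} = 0
G(7) = mex{0,0,0} = 1
G(8) = mex{1,1,1} = 0
G(9) = mex{0,0,0,0} = 1
G(10) = mex{1,1,1,1} = 0
G(11) = mex{0,0,0,0} = 1
G(12) = mex{1,1,1,1} = 0
G(13) = mex{0,0,0,0} = 1
G(14) = mex{1,1,1,1} = 0
G(15) = mex{0,0,0,0} = 1
G(16) = mex{1,1,1,1} = 0
G(17) = mex{0,0,0,0} = 1
G(18) = mex{1,1,1,1} = 0
G(19) = mex{0,0,0,0} = 1
G(20) = mex{1,1,1,1} = 0
G(21) = mex{0,0,0,0} = 1
G(22) = mex{1,1,1,1} = 0
G(23) = mex{0,0,0,0} = 1
G(24) = mex{1,1,1,1} = 0
G(25) = mex{0,0,0,0} = 1
G(26) = mex{1,1,1,1} = 0
Stack A: G(21) = 1.
Stack B: G(26) = 0.
Stack C: G(12) = 0.
Combined Grundy value = 1 ⊕ 0 ⊕ 0 = 1.

1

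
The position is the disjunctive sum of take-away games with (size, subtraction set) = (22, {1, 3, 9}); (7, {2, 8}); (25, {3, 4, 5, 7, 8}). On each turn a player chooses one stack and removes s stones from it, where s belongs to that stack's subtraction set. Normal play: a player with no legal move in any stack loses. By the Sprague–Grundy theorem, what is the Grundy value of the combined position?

Stack A, S = {1, 3, 9}:
G(0) = 0
G(1) = mex{0} = 1
G(2) = mex{1} = 0
G(3) = mex{0,0} = 1
G(4) = mex{1,1} = 0
G(5) = mex{0,0} = 1
G(6) = mex{1,1} = 0
G(7) = mex{0,0} = 1
G(8) = mex{1,1} = 0
G(9) = mex{0,0,0} = 1
G(10) = mex{1,1,1} = 0
G(11) = mex{0,0,0} = 1
G(12) = mex{1,1,1} = 0
G(13) = mex{0,0,0} = 1
G(14) = mex{1,1,1} = 0
G(15) = mex{0,0,0} = 1
G(16) = mex{1,1,1} = 0
G(17) = mex{0,0,0} = 1
G(18) = mex{1,1,1} = 0
G(19) = mex{0,0,0} = 1
G(20) = mex{1,1,1} = 0
G(21) = mex{0,0,0} = 1
G(22) = mex{1,1,1} = 0
G_A(22) = 0.
Stack B, S = {2, 8}:
G(0) = 0
G(1) = mex{} = 0
G(2) = mex{0} = 1
G(3) = mex{0} = 1
G(4) = mex{1} = 0
G(5) = mex{1} = 0
G(6) = mex{0} = 1
G(7) = mex{0} = 1
G_B(7) = 1.
Stack C, S = {3, 4, 5, 7, 8}:
n :  0  1  2  3  4  5  6  7  8  9 10 11 12 13 14 15 16 17 18 19 20 21 22 23 24 25
G :  0  0  0  1  1  1  2  2  2  3  3  0  0  0  1  1  1  2  2  2  3  3  0  0  0  1
G_C(25) = 1.
Combined Grundy value = 0 ⊕ 1 ⊕ 1 = 0.

0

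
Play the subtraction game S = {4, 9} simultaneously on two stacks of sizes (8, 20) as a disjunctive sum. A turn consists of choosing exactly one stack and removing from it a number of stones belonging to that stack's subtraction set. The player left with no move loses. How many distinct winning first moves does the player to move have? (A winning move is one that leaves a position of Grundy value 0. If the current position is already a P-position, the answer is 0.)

All stacks use S = {4, 9}:
G(0) = 0
G(1) = mex{} = 0
G(2) = mex{} = 0
G(3) = mex{} = 0
G(4) = mex{0} = 1
G(5) = mex{0} = 1
G(6) = mex{0} = 1
G(7) = mex{0} = 1
G(8) = mex{1} = 0
G(9) = mex{1,0} = 2
G(10) = mex{1,0} = 2
G(11) = mex{1,0} = 2
G(12) = mex{0,0} = 1
G(13) = mex{2,1} = 0
G(14) = mex{2,1} = 0
G(15) = mex{2,1} = 0
G(16) = mex{1,1} = 0
G(17) = mex{0,0} = 1
G(18) = mex{0,2} = 1
G(19) = mex{0,2} = 1
G(20) = mex{0,2} = 1
Stack A: G(8) = 0.
Stack B: G(20) = 1.
Combined Grundy value = 0 ⊕ 1 = 1.
A winning move leaves total XOR = 0, i.e. changes one component's Grundy value g to g ⊕ X where X is the current total.
Stack A: need g' = 0⊕1 = 1. Options: 8−4→G=1. Hits: 1.
Stack B: need g' = 1⊕1 = 0. Options: 20−4→G=0, 20−9→G=2. Hits: 1.

2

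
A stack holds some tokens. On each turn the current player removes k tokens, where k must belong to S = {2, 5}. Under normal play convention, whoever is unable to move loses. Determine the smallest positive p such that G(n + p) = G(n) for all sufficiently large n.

7

n :  0  1  2  3  4  5  6  7  8  9 10 11 12 13 14 15
G :  0  0  1  1  0  2  1  0  0  1  1  0  2  1  0  0
G(n+7) = G(n) holds for n = 0,…,4 (a full window of length max(S) = 5), so the sequence is purely periodic with period 7.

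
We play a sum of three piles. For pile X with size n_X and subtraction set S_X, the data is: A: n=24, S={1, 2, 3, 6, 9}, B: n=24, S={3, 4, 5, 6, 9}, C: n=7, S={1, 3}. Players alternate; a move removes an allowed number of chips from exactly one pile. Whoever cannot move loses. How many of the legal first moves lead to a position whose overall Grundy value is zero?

4

Pile A, S = {1, 2, 3, 6, 9}:
n :  0  1  2  3  4  5  6  7  8  9 10 11 12 13 14 15 16 17 18 19 20 21 22 23 24
G :  0  1  2  3  0  1  2  3  0  1  2  3  0  1  2  3  0  1  2  3  0  1  2  3  0
G_A(24) = 0.
Pile B, S = {3, 4, 5, 6, 9}:
G(0) = 0
G(1) = mex{} = 0
G(2) = mex{} = 0
G(3) = mex{0} = 1
G(4) = mex{0,0} = 1
G(5) = mex{0,0,0} = 1
G(6) = mex{1,0,0,0} = 2
G(7) = mex{1,1,0,0} = 2
G(8) = mex{1,1,1,0} = 2
G(9) = mex{2,1,1,1,0} = 3
G(10) = mex{2,2,1,1,0} = 3
G(11) = mex{2,2,2,1,0} = 3
G(12) = mex{3,2,2,2,1} = 0
G(13) = mex{3,3,2,2,1} = 0
G(14) = mex{3,3,3,2,1} = 0
G(15) = mex{0,3,3,3,2} = 1
G(16) = mex{0,0,3,3,2} = 1
G(17) = mex{0,0,0,3,2} = 1
G(18) = mex{1,0,0,0,3} = 2
G(19) = mex{1,1,0,0,3} = 2
G(20) = mex{1,1,1,0,3} = 2
G(21) = mex{2,1,1,1,0} = 3
G(22) = mex{2,2,1,1,0} = 3
G(23) = mex{2,2,2,1,0} = 3
G(24) = mex{3,2,2,2,1} = 0
G_B(24) = 0.
Pile C, S = {1, 3}:
n : 0 1 2 3 4 5 6 7
G : 0 1 0 1 0 1 0 1
G_C(7) = 1.
Combined Grundy value = 0 ⊕ 0 ⊕ 1 = 1.
A winning move leaves total XOR = 0, i.e. changes one component's Grundy value g to g ⊕ X where X is the current total.
Pile A: need g' = 0⊕1 = 1. Options: 24−1→G=3, 24−2→G=2, 24−3→G=1, 24−6→G=2, 24−9→G=3. Hits: 1.
Pile B: need g' = 0⊕1 = 1. Options: 24−3→G=3, 24−4→G=2, 24−5→G=2, 24−6→G=2, 24−9→G=1. Hits: 1.
Pile C: need g' = 1⊕1 = 0. Options: 7−1→G=0, 7−3→G=0. Hits: 2.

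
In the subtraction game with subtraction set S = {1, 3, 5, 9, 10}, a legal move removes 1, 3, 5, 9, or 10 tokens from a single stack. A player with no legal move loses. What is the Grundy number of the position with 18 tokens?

2

n :  0  1  2  3  4  5  6  7  8  9 10 11 12 13 14 15 16 17 18
G :  0  1  0  1  0  1  0  1  0  1  2  3  2  3  2  3  2  3  2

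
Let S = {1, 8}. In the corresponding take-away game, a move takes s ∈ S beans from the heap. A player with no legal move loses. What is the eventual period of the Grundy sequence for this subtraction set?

9

G(0) = 0
G(1) = mex{0} = 1
G(2) = mex{1} = 0
G(3) = mex{0} = 1
G(4) = mex{1} = 0
G(5) = mex{0} = 1
G(6) = mex{1} = 0
G(7) = mex{0} = 1
G(8) = mex{1,0} = 2
G(9) = mex{2,1} = 0
G(10) = mex{0,0} = 1
G(11) = mex{1,1} = 0
G(12) = mex{0,0} = 1
G(13) = mex{1,1} = 0
G(14) = mex{0,0} = 1
G(15) = mex{1,1} = 0
G(16) = mex{0,2} = 1
G(17) = mex{1,0} = 2
G(18) = mex{2,1} = 0
G(19) = mex{0,0} = 1
G(n+9) = G(n) holds for n = 0,…,7 (a full window of length max(S) = 8), so the sequence is purely periodic with period 9.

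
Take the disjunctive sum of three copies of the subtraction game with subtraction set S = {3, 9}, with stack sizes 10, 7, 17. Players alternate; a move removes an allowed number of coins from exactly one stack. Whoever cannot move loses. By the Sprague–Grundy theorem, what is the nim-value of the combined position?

All stacks use S = {3, 9}:
n :  0  1  2  3  4  5  6  7  8  9 10 11 12 13 14 15 16 17
G :  0  0  0  1  1  1  0  0  0  1  1  1  0  0  0  1  1  1
Stack A: G(10) = 1.
Stack B: G(7) = 0.
Stack C: G(17) = 1.
Combined Grundy value = 1 ⊕ 0 ⊕ 1 = 0.

0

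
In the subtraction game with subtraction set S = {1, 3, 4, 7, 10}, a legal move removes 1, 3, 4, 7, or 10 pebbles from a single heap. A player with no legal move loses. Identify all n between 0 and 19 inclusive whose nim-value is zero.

0, 2, 8, 13, 19

n :  0  1  2  3  4  5  6  7  8  9 10 11 12 13 14 15 16 17 18 19
G :  0  1  0  1  2  3  2  3  0  1  4  5  2  0  1  4  3  2  3  0
P-positions are exactly the n with G(n) = 0.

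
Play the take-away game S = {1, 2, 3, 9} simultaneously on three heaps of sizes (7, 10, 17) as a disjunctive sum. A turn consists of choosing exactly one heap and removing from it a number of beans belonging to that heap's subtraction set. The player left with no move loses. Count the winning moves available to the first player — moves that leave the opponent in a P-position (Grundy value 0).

0

All heaps use S = {1, 2, 3, 9}:
G(0) = 0
G(1) = mex{0} = 1
G(2) = mex{1,0} = 2
G(3) = mex{2,1,0} = 3
G(4) = mex{3,2,1} = 0
G(5) = mex{0,3,2} = 1
G(6) = mex{1,0,3} = 2
G(7) = mex{2,1,0} = 3
G(8) = mex{3,2,1} = 0
G(9) = mex{0,3,2,0} = 1
G(10) = mex{1,0,3,1} = 2
G(11) = mex{2,1,0,2} = 3
G(12) = mex{3,2,1,3} = 0
G(13) = mex{0,3,2,0} = 1
G(14) = mex{1,0,3,1} = 2
G(15) = mex{2,1,0,2} = 3
G(16) = mex{3,2,1,3} = 0
G(17) = mex{0,3,2,0} = 1
Heap A: G(7) = 3.
Heap B: G(10) = 2.
Heap C: G(17) = 1.
Combined Grundy value = 3 ⊕ 2 ⊕ 1 = 0.
A winning move leaves total XOR = 0, i.e. changes one component's Grundy value g to g ⊕ X where X is the current total.
Heap A: target g' = 3⊕0 = 3, but every legal move changes the Grundy value (mex property), so 0 moves.
Heap B: target g' = 2⊕0 = 2, but every legal move changes the Grundy value (mex property), so 0 moves.
Heap C: target g' = 1⊕0 = 1, but every legal move changes the Grundy value (mex property), so 0 moves.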